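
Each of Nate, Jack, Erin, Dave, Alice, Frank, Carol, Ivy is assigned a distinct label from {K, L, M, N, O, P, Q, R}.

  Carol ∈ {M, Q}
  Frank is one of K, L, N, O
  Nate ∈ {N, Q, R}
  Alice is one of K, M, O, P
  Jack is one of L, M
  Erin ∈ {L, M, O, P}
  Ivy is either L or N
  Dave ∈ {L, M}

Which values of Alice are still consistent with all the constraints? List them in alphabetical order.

K, O, P

The 8 variables draw from only 8 values {K, L, M, N, O, P, Q, R}, so each is used; only Nate can be R, hence Nate = R.
The 7 still-open variables together cover exactly {K, L, M, N, O, P, Q} — 7 values for 7 variables — and Q appears only in Carol's list, so Carol = Q.
Jack and Dave between them cover only {L, M} — a naked pair. Remove those values from Erin, Alice, Frank, Ivy.
Ivy has just one choice, so Ivy = N. Eliminate N elsewhere: Frank.
No further eliminations apply; Alice can still be any of K, O, P.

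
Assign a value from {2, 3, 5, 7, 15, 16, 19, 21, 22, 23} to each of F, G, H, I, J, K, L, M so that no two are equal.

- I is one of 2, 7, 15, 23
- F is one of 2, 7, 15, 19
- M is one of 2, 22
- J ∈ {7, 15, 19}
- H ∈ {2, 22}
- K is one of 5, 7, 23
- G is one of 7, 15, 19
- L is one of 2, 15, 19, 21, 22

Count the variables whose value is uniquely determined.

3

The 8 variables together cover exactly {2, 5, 7, 15, 19, 21, 22, 23} — 8 values for 8 variables — and 5 appears only in K's list, so K = 5.
Among the 7 still-open variables, 21 fits only L (and all 7 values in {2, 7, 15, 19, 21, 22, 23} must be used), so L = 21.
The 6 still-open variables draw from only 6 values {2, 7, 15, 19, 22, 23}, so each is used; only I can be 23, hence I = 23.
H and M between them cover only {2, 22} — a naked pair. Remove those values from F.
Determined: I=23, K=5, L=21. The other variables each still have more than one consistent value. That makes 3.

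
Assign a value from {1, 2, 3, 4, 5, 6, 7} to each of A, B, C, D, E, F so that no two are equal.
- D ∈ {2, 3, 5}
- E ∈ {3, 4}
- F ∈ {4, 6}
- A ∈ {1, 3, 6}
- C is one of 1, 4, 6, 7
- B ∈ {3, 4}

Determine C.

B and E between them cover only {3, 4} — a naked pair. Remove those values from A, C, D, F.
F's domain is down to {6}, so F = 6. Remove 6 from A, C.
A's domain is down to {1}, so A = 1. Remove 1 from C.
So C = 7.

7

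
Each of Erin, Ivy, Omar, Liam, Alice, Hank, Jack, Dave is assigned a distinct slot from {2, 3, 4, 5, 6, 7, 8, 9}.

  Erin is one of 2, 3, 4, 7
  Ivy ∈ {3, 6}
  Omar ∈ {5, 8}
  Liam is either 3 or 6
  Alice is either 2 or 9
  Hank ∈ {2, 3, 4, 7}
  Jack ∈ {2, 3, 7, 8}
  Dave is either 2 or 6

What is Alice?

The 8 variables together cover exactly {2, 3, 4, 5, 6, 7, 8, 9} — 8 values for 8 variables — and 5 appears only in Omar's list, so Omar = 5.
The 7 still-open variables draw from only 7 values {2, 3, 4, 6, 7, 8, 9}, so each is used; only Jack can be 8, hence Jack = 8.
The 6 still-open variables together cover exactly {2, 3, 4, 6, 7, 9} — 6 values for 6 variables — and 9 appears only in Alice's list, so Alice = 9.

9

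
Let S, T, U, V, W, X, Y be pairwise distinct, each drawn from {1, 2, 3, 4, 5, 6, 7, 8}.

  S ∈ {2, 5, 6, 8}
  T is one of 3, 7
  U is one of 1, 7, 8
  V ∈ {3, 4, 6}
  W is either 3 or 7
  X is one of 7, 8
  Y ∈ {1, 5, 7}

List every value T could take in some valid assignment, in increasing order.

3, 7

The 2 variables T and W are confined to {3, 7}, which locks those values in; drop them from U, V, X, Y.
That leaves X = 8. Strike 8 from S, U.
U must be 1 (only option left). Strike 1 from Y.
That leaves Y = 5. Remove 5 from S.
No further eliminations apply; T can still be any of 3, 7.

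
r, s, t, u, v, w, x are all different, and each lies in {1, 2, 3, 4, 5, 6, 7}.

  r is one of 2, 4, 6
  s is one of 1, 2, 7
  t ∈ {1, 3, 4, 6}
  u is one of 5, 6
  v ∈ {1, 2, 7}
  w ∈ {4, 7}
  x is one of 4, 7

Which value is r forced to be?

6

The 7 variables together cover exactly {1, 2, 3, 4, 5, 6, 7} — 7 values for 7 variables — and 3 appears only in t's list, so t = 3.
Among the 6 still-open variables, 5 fits only u (and all 6 values in {1, 2, 4, 5, 6, 7} must be used), so u = 5.
The 5 still-open variables draw from only 5 values {1, 2, 4, 6, 7}, so each is used; only r can be 6, hence r = 6.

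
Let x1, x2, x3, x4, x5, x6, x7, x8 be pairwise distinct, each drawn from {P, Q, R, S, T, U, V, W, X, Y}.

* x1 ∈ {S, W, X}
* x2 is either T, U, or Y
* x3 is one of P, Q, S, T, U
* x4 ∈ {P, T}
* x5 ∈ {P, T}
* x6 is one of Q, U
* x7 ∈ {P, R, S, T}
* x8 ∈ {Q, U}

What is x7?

x4 and x5 share exactly the 2 values {P, T}; by pigeonhole those values go to them, so strike P, T from x2, x3, x7.
The 2 variables x6 and x8 are confined to {Q, U}, which locks those values in; drop them from x2, x3.
That leaves x2 = Y.
x3 must be S (only option left). Eliminate S elsewhere: x1, x7.
So x7 = R.

R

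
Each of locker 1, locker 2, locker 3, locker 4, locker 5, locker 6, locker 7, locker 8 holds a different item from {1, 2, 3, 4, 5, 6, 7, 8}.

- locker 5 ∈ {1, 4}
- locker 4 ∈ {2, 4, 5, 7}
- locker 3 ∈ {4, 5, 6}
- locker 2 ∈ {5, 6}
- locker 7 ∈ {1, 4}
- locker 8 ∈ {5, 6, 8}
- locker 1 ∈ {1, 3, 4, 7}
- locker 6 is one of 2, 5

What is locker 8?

8

The 8 variables draw from only 8 values {1, 2, 3, 4, 5, 6, 7, 8}, so each is used; only locker 1 can be 3, hence locker 1 = 3.
Among the 7 still-open variables, 7 fits only locker 4 (and all 7 values in {1, 2, 4, 5, 6, 7, 8} must be used), so locker 4 = 7.
The 6 still-open variables together cover exactly {1, 2, 4, 5, 6, 8} — 6 values for 6 variables — and 2 appears only in locker 6's list, so locker 6 = 2.
Among the 5 still-open variables, 8 fits only locker 8 (and all 5 values in {1, 4, 5, 6, 8} must be used), so locker 8 = 8.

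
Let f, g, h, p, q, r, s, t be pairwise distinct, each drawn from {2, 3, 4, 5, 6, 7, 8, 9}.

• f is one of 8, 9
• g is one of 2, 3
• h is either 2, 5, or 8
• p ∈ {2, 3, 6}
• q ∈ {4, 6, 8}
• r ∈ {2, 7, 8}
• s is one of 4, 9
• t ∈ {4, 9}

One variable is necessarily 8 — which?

f

Among the 8 variables, 5 fits only h (and all 8 values in {2, 3, 4, 5, 6, 7, 8, 9} must be used), so h = 5.
The 7 still-open variables draw from only 7 values {2, 3, 4, 6, 7, 8, 9}, so each is used; only r can be 7, hence r = 7.
The 2 variables s and t are confined to {4, 9}, which locks those values in; drop them from f, q.
So 8 goes to f.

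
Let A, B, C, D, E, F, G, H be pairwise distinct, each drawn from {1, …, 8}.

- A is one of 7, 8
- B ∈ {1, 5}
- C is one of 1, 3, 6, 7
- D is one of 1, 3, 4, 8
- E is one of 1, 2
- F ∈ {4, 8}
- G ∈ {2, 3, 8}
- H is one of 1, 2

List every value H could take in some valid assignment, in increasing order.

1, 2

The 8 variables draw from only 8 values {1, 2, 3, 4, 5, 6, 7, 8}, so each is used; only B can be 5, hence B = 5.
Among the 7 still-open variables, 6 fits only C (and all 7 values in {1, 2, 3, 4, 6, 7, 8} must be used), so C = 6.
The 6 still-open variables draw from only 6 values {1, 2, 3, 4, 7, 8}, so each is used; only A can be 7, hence A = 7.
E and H share exactly the 2 values {1, 2}; by pigeonhole those values go to them, so strike 1, 2 from D, G.
No further eliminations apply; H can still be any of 1, 2.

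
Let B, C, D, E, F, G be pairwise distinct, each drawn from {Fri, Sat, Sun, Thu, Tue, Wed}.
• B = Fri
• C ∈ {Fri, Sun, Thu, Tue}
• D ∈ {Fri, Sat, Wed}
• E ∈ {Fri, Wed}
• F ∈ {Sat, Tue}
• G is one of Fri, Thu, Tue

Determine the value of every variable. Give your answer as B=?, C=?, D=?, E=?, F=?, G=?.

B has just one choice, so B = Fri. Remove Fri from C, D, E, G.
E must be Wed (only option left). Remove Wed from D.
D's domain is down to {Sat}, so D = Sat. So F can't be Sat.
F has just one choice, so F = Tue. Remove Tue from C, G.
G has just one choice, so G = Thu. Eliminate Thu elsewhere: C.
C's domain is down to {Sun}, so C = Sun.

B=Fri, C=Sun, D=Sat, E=Wed, F=Tue, G=Thu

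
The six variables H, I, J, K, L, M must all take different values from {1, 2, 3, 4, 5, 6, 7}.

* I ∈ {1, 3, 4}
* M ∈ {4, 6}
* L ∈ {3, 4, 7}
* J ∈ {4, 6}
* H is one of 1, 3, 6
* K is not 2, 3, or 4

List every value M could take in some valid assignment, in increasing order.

4, 6

The 6 variables together cover exactly {1, 3, 4, 5, 6, 7} — 6 values for 6 variables — and 5 appears only in K's list, so K = 5.
The 5 still-open variables together cover exactly {1, 3, 4, 6, 7} — 5 values for 5 variables — and 7 appears only in L's list, so L = 7.
J and M between them cover only {4, 6} — a naked pair. Remove those values from H, I.
No further eliminations apply; M can still be any of 4, 6.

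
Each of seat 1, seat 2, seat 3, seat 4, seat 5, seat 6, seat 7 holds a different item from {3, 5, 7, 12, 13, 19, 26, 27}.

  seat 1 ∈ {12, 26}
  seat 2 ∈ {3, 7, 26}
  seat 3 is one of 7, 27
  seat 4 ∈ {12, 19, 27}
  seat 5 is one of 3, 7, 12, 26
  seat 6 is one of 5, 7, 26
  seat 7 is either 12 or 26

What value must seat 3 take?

27

The 7 variables draw from only 7 values {3, 5, 7, 12, 19, 26, 27}, so each is used; only seat 6 can be 5, hence seat 6 = 5.
The 6 still-open variables draw from only 6 values {3, 7, 12, 19, 26, 27}, so each is used; only seat 4 can be 19, hence seat 4 = 19.
The 5 still-open variables draw from only 5 values {3, 7, 12, 26, 27}, so each is used; only seat 3 can be 27, hence seat 3 = 27.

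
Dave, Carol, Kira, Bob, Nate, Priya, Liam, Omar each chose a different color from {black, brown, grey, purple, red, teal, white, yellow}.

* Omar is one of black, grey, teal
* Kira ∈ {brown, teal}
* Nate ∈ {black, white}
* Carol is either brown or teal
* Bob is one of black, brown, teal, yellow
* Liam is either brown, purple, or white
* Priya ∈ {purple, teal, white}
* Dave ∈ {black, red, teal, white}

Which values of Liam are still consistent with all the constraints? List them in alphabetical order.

purple, white

The 8 variables together cover exactly {black, brown, grey, purple, red, teal, white, yellow} — 8 values for 8 variables — and grey appears only in Omar's list, so Omar = grey.
The 7 still-open variables together cover exactly {black, brown, purple, red, teal, white, yellow} — 7 values for 7 variables — and red appears only in Dave's list, so Dave = red.
The 6 still-open variables together cover exactly {black, brown, purple, teal, white, yellow} — 6 values for 6 variables — and yellow appears only in Bob's list, so Bob = yellow.
The 5 still-open variables draw from only 5 values {black, brown, purple, teal, white}, so each is used; only Nate can be black, hence Nate = black.
Carol and Kira share exactly the 2 values {brown, teal}; by pigeonhole those values go to them, so strike brown, teal from Priya, Liam.
No further eliminations apply; Liam can still be any of purple, white.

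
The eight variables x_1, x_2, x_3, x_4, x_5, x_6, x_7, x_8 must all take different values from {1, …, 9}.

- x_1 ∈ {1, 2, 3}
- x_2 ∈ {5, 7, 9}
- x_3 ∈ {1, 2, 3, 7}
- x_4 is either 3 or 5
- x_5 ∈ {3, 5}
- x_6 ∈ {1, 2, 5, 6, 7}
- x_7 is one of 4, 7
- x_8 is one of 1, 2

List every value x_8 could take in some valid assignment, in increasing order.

The 8 variables draw from only 8 values {1, 2, 3, 4, 5, 6, 7, 9}, so each is used; only x_7 can be 4, hence x_7 = 4.
The 7 still-open variables together cover exactly {1, 2, 3, 5, 6, 7, 9} — 7 values for 7 variables — and 6 appears only in x_6's list, so x_6 = 6.
The 6 still-open variables draw from only 6 values {1, 2, 3, 5, 7, 9}, so each is used; only x_2 can be 9, hence x_2 = 9.
The 5 still-open variables together cover exactly {1, 2, 3, 5, 7} — 5 values for 5 variables — and 7 appears only in x_3's list, so x_3 = 7.
x_4 and x_5 share exactly the 2 values {3, 5}; by pigeonhole those values go to them, so strike 3, 5 from x_1.
No further eliminations apply; x_8 can still be any of 1, 2.

1, 2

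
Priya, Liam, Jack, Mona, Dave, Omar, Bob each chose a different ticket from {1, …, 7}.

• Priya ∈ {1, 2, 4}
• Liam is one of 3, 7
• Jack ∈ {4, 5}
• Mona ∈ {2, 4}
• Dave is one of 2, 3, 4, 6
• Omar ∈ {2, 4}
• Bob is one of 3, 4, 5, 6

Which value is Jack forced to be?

The 7 variables together cover exactly {1, 2, 3, 4, 5, 6, 7} — 7 values for 7 variables — and 1 appears only in Priya's list, so Priya = 1.
The 6 still-open variables draw from only 6 values {2, 3, 4, 5, 6, 7}, so each is used; only Liam can be 7, hence Liam = 7.
The 2 variables Mona and Omar are confined to {2, 4}, which locks those values in; drop them from Jack, Dave, Bob.
So Jack = 5.

5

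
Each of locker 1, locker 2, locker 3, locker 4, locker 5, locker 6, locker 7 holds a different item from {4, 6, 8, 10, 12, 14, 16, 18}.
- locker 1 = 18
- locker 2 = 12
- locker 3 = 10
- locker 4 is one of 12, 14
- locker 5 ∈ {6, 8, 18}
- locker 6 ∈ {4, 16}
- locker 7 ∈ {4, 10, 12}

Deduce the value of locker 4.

locker 1 has just one choice, so locker 1 = 18. Strike 18 from locker 5.
locker 2 has just one choice, so locker 2 = 12. Eliminate 12 elsewhere: locker 4, locker 7.
So locker 4 = 14.

14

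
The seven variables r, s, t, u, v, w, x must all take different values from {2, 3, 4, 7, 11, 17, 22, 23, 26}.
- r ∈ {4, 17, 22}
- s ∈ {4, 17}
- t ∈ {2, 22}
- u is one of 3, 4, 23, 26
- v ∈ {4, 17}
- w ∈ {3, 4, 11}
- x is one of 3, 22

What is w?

s and v share exactly the 2 values {4, 17}; by pigeonhole those values go to them, so strike 4, 17 from r, u, w.
r has just one choice, so r = 22. So t, x can't be 22.
t's domain is down to {2}, so t = 2.
x must be 3 (only option left). Eliminate 3 elsewhere: u, w.
So w = 11.

11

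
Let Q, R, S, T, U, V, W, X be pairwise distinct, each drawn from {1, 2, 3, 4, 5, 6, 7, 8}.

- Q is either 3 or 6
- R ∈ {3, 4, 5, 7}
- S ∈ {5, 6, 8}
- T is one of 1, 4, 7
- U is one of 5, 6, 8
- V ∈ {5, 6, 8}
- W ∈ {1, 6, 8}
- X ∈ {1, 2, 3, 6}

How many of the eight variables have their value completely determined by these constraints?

The 8 variables together cover exactly {1, 2, 3, 4, 5, 6, 7, 8} — 8 values for 8 variables — and 2 appears only in X's list, so X = 2.
The 3 variables S, U, V are confined to {5, 6, 8}, which locks those values in; drop them from Q, R, W.
Q must be 3 (only option left). Eliminate 3 elsewhere: R.
W's domain is down to {1}, so W = 1. Remove 1 from T.
Determined: Q=3, W=1, X=2. The other variables each still have more than one consistent value. That makes 3.

3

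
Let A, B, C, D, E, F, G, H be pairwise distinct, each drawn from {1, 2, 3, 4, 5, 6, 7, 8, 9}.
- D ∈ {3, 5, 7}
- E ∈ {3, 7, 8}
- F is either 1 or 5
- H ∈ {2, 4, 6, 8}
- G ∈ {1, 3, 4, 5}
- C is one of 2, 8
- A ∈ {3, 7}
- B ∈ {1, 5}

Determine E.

8

Among the 8 variables, 6 fits only H (and all 8 values in {1, 2, 3, 4, 5, 6, 7, 8} must be used), so H = 6.
The 7 still-open variables draw from only 7 values {1, 2, 3, 4, 5, 7, 8}, so each is used; only C can be 2, hence C = 2.
The 6 still-open variables together cover exactly {1, 3, 4, 5, 7, 8} — 6 values for 6 variables — and 4 appears only in G's list, so G = 4.
The 5 still-open variables draw from only 5 values {1, 3, 5, 7, 8}, so each is used; only E can be 8, hence E = 8.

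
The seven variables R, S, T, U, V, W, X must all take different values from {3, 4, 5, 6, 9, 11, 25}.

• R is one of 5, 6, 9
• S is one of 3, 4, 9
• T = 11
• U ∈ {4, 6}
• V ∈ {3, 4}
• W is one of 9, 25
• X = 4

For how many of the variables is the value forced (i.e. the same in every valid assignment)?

T's domain is down to {11}, so T = 11.
X has just one choice, so X = 4. Remove 4 from S, U, V.
That leaves U = 6. Remove 6 from R.
That leaves V = 3. So S can't be 3.
S's domain is down to {9}, so S = 9. Eliminate 9 elsewhere: R, W.
W has just one choice, so W = 25.
R has just one choice, so R = 5.
Every variable is fixed: R=5, S=9, T=11, U=6, V=3, W=25, X=4. That makes 7.

7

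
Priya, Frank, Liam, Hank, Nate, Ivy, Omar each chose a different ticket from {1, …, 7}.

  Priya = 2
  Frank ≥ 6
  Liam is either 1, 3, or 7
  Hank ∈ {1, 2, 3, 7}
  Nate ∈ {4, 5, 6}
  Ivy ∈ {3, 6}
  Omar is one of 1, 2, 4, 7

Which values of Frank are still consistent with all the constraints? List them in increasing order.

Priya's domain is down to {2}, so Priya = 2. Strike 2 from Hank, Omar.
The 6 still-open variables together cover exactly {1, 3, 4, 5, 6, 7} — 6 values for 6 variables — and 5 appears only in Nate's list, so Nate = 5.
Among the 5 still-open variables, 4 fits only Omar (and all 5 values in {1, 3, 4, 6, 7} must be used), so Omar = 4.
No further eliminations apply; Frank can still be any of 6, 7.

6, 7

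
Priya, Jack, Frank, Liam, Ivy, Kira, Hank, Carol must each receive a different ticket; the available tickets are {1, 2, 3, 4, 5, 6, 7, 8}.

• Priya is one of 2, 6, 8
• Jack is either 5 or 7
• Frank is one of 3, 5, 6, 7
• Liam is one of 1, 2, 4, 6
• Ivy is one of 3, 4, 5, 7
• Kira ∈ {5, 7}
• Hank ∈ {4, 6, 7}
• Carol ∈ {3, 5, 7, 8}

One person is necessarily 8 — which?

The 8 variables together cover exactly {1, 2, 3, 4, 5, 6, 7, 8} — 8 values for 8 variables — and 1 appears only in Liam's list, so Liam = 1.
Among the 7 still-open variables, 2 fits only Priya (and all 7 values in {2, 3, 4, 5, 6, 7, 8} must be used), so Priya = 2.
The 6 still-open variables together cover exactly {3, 4, 5, 6, 7, 8} — 6 values for 6 variables — and 8 appears only in Carol's list, so Carol = 8.

Carol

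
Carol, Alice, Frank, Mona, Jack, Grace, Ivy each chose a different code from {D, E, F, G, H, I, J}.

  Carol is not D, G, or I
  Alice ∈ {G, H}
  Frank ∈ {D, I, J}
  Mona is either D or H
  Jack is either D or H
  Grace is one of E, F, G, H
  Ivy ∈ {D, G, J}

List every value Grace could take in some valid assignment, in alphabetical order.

The 7 variables together cover exactly {D, E, F, G, H, I, J} — 7 values for 7 variables — and I appears only in Frank's list, so Frank = I.
The 2 variables Mona and Jack are confined to {D, H}, which locks those values in; drop them from Carol, Alice, Grace, Ivy.
That leaves Alice = G. Eliminate G elsewhere: Grace, Ivy.
Ivy has just one choice, so Ivy = J. So Carol can't be J.
No further eliminations apply; Grace can still be any of E, F.

E, F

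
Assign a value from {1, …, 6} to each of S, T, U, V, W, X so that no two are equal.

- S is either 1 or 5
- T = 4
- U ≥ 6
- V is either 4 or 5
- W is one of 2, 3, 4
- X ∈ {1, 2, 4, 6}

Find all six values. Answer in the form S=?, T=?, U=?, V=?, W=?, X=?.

T must be 4 (only option left). Strike 4 from V, W, X.
That leaves U = 6. Remove 6 from X.
V's domain is down to {5}, so V = 5. Eliminate 5 elsewhere: S.
That leaves S = 1. Remove 1 from X.
X's domain is down to {2}, so X = 2. Strike 2 from W.
W's domain is down to {3}, so W = 3.

S=1, T=4, U=6, V=5, W=3, X=2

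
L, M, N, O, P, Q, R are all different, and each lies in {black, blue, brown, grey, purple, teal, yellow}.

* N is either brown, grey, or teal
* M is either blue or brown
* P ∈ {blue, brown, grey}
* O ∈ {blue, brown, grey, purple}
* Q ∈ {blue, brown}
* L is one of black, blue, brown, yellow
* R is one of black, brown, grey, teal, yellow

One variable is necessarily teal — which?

Among the 7 variables, purple fits only O (and all 7 values in {black, blue, brown, grey, purple, teal, yellow} must be used), so O = purple.
M and Q between them cover only {blue, brown} — a naked pair. Remove those values from L, N, P, R.
P's domain is down to {grey}, so P = grey. Eliminate grey elsewhere: N, R.
So teal goes to N.

N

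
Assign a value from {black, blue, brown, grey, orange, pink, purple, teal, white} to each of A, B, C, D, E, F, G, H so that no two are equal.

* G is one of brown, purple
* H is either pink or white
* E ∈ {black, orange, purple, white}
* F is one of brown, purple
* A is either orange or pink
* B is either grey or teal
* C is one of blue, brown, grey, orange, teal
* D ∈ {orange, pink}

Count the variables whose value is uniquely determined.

2

A and D share exactly the 2 values {orange, pink}; by pigeonhole those values go to them, so strike orange, pink from C, E, H.
That leaves H = white. Strike white from E.
The 2 variables F and G are confined to {brown, purple}, which locks those values in; drop them from C, E.
That leaves E = black.
Determined: E=black, H=white. The other variables each still have more than one consistent value. That makes 2.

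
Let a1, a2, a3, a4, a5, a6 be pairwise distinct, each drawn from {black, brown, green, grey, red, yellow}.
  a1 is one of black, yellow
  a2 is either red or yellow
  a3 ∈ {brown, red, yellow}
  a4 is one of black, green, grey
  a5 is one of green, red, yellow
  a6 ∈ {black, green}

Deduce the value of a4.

grey

The 6 variables draw from only 6 values {black, brown, green, grey, red, yellow}, so each is used; only a3 can be brown, hence a3 = brown.
The 5 still-open variables draw from only 5 values {black, green, grey, red, yellow}, so each is used; only a4 can be grey, hence a4 = grey.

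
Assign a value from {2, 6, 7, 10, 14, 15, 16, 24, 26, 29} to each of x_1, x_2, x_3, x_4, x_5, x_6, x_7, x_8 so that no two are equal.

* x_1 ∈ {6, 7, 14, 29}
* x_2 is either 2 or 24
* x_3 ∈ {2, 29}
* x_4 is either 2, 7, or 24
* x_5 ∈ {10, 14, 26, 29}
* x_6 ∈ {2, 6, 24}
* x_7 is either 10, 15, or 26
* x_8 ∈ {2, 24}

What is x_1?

The 2 variables x_2 and x_8 are confined to {2, 24}, which locks those values in; drop them from x_3, x_4, x_6.
That leaves x_3 = 29. Strike 29 from x_1, x_5.
That leaves x_4 = 7. Eliminate 7 elsewhere: x_1.
That leaves x_6 = 6. Remove 6 from x_1.
So x_1 = 14.

14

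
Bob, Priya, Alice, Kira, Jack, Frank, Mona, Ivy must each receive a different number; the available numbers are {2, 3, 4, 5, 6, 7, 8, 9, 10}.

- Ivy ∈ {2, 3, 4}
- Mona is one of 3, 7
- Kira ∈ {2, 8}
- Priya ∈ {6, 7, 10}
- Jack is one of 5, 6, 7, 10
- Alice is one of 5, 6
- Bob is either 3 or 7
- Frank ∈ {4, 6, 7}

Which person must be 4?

Frank

The 8 variables together cover exactly {2, 3, 4, 5, 6, 7, 8, 10} — 8 values for 8 variables — and 8 appears only in Kira's list, so Kira = 8.
The 7 still-open variables draw from only 7 values {2, 3, 4, 5, 6, 7, 10}, so each is used; only Ivy can be 2, hence Ivy = 2.
The 6 still-open variables draw from only 6 values {3, 4, 5, 6, 7, 10}, so each is used; only Frank can be 4, hence Frank = 4.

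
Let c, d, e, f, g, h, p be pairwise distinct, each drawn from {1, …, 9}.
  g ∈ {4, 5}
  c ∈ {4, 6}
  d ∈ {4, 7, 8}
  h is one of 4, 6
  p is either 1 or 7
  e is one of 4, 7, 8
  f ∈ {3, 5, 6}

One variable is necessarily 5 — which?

g

Among the 7 variables, 1 fits only p (and all 7 values in {1, 3, 4, 5, 6, 7, 8} must be used), so p = 1.
Among the 6 still-open variables, 3 fits only f (and all 6 values in {3, 4, 5, 6, 7, 8} must be used), so f = 3.
Among the 5 still-open variables, 5 fits only g (and all 5 values in {4, 5, 6, 7, 8} must be used), so g = 5.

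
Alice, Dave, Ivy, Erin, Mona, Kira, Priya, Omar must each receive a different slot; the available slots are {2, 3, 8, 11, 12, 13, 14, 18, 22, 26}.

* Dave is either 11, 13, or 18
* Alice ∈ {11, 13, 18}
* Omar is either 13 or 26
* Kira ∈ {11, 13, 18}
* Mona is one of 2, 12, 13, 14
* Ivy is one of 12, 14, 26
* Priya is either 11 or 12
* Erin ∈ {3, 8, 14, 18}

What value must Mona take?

2

Alice, Dave, Kira between them cover only {11, 13, 18} — a naked triple. Remove those values from Erin, Mona, Priya, Omar.
That leaves Priya = 12. Strike 12 from Ivy, Mona.
That leaves Omar = 26. Eliminate 26 elsewhere: Ivy.
Ivy must be 14 (only option left). Strike 14 from Erin, Mona.
So Mona = 2.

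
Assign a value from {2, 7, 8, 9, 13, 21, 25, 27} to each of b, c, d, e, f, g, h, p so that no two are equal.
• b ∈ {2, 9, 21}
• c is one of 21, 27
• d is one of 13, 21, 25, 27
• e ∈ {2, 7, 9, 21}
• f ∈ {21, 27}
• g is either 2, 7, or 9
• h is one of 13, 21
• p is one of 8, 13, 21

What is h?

The 8 variables draw from only 8 values {2, 7, 8, 9, 13, 21, 25, 27}, so each is used; only p can be 8, hence p = 8.
The 7 still-open variables together cover exactly {2, 7, 9, 13, 21, 25, 27} — 7 values for 7 variables — and 25 appears only in d's list, so d = 25.
Among the 6 still-open variables, 13 fits only h (and all 6 values in {2, 7, 9, 13, 21, 27} must be used), so h = 13.

13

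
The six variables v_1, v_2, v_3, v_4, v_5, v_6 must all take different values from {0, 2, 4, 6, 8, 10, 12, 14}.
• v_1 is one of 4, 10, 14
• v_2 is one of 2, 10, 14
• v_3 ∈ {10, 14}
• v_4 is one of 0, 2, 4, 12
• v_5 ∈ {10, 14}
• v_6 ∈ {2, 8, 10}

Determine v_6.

v_3 and v_5 between them cover only {10, 14} — a naked pair. Remove those values from v_1, v_2, v_6.
v_1 has just one choice, so v_1 = 4. Remove 4 from v_4.
v_2 must be 2 (only option left). Remove 2 from v_4, v_6.
So v_6 = 8.

8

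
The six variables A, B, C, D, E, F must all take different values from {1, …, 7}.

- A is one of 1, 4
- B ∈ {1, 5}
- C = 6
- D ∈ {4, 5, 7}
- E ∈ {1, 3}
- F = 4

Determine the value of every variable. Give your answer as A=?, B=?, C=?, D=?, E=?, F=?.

C has just one choice, so C = 6.
F has just one choice, so F = 4. So A, D can't be 4.
A's domain is down to {1}, so A = 1. Remove 1 from B, E.
B must be 5 (only option left). Eliminate 5 elsewhere: D.
D has just one choice, so D = 7.
E has just one choice, so E = 3.

A=1, B=5, C=6, D=7, E=3, F=4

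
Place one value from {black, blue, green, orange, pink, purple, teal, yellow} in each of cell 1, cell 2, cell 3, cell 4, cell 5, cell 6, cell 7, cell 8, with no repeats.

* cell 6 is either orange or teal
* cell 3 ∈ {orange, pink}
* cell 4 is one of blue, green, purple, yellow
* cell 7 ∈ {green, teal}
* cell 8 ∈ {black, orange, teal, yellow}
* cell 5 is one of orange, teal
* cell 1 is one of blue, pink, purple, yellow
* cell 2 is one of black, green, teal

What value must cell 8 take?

cell 5 and cell 6 between them cover only {orange, teal} — a naked pair. Remove those values from cell 2, cell 3, cell 7, cell 8.
cell 3 must be pink (only option left). Strike pink from cell 1.
cell 7 must be green (only option left). Strike green from cell 2, cell 4.
cell 2's domain is down to {black}, so cell 2 = black. Eliminate black elsewhere: cell 8.
So cell 8 = yellow.

yellow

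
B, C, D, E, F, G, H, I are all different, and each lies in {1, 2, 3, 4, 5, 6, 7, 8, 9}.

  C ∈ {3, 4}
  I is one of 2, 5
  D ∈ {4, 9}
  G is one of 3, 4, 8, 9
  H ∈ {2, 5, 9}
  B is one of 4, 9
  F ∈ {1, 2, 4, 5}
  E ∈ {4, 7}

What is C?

3

Among the 8 variables, 1 fits only F (and all 8 values in {1, 2, 3, 4, 5, 7, 8, 9} must be used), so F = 1.
The 7 still-open variables together cover exactly {2, 3, 4, 5, 7, 8, 9} — 7 values for 7 variables — and 7 appears only in E's list, so E = 7.
The 6 still-open variables draw from only 6 values {2, 3, 4, 5, 8, 9}, so each is used; only G can be 8, hence G = 8.
The 5 still-open variables together cover exactly {2, 3, 4, 5, 9} — 5 values for 5 variables — and 3 appears only in C's list, so C = 3.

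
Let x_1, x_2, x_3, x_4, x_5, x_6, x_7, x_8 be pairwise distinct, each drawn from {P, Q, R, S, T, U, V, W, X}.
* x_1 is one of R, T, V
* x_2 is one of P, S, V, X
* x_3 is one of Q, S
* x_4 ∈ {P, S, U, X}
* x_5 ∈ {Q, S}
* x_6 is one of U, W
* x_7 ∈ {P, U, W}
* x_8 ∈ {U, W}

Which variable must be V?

The 2 variables x_3 and x_5 are confined to {Q, S}, which locks those values in; drop them from x_2, x_4.
x_6 and x_8 between them cover only {U, W} — a naked pair. Remove those values from x_4, x_7.
x_7 has just one choice, so x_7 = P. So x_2, x_4 can't be P.
x_4's domain is down to {X}, so x_4 = X. Strike X from x_2.
So V goes to x_2.

x_2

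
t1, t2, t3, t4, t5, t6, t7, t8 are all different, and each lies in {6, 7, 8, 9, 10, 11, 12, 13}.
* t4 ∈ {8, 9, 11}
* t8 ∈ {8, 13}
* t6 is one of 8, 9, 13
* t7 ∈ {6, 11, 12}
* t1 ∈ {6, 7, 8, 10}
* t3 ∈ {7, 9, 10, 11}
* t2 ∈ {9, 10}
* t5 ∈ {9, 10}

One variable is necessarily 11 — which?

t4

The 8 variables draw from only 8 values {6, 7, 8, 9, 10, 11, 12, 13}, so each is used; only t7 can be 12, hence t7 = 12.
Among the 7 still-open variables, 6 fits only t1 (and all 7 values in {6, 7, 8, 9, 10, 11, 13} must be used), so t1 = 6.
The 6 still-open variables draw from only 6 values {7, 8, 9, 10, 11, 13}, so each is used; only t3 can be 7, hence t3 = 7.
The 5 still-open variables draw from only 5 values {8, 9, 10, 11, 13}, so each is used; only t4 can be 11, hence t4 = 11.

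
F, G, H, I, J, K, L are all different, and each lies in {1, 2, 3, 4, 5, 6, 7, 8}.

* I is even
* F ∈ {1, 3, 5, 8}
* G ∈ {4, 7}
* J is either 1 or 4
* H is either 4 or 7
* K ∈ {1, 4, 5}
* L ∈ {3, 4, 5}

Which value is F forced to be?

8

G and H share exactly the 2 values {4, 7}; by pigeonhole those values go to them, so strike 4, 7 from I, J, K, L.
J has just one choice, so J = 1. Strike 1 from F, K.
That leaves K = 5. Eliminate 5 elsewhere: F, L.
L's domain is down to {3}, so L = 3. Strike 3 from F.
So F = 8.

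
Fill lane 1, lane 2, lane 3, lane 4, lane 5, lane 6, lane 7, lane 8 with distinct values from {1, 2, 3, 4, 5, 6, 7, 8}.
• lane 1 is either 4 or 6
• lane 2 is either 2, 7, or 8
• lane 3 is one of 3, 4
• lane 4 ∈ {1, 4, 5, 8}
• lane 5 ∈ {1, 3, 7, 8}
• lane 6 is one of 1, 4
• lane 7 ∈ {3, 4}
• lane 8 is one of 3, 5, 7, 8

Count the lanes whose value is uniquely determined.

3

The 8 variables draw from only 8 values {1, 2, 3, 4, 5, 6, 7, 8}, so each is used; only lane 2 can be 2, hence lane 2 = 2.
Among the 7 still-open variables, 6 fits only lane 1 (and all 7 values in {1, 3, 4, 5, 6, 7, 8} must be used), so lane 1 = 6.
The 2 variables lane 3 and lane 7 are confined to {3, 4}, which locks those values in; drop them from lane 4, lane 5, lane 6, lane 8.
lane 6 has just one choice, so lane 6 = 1. Strike 1 from lane 4, lane 5.
Determined: lane 1=6, lane 2=2, lane 6=1. The other lanes each still have more than one consistent value. That makes 3.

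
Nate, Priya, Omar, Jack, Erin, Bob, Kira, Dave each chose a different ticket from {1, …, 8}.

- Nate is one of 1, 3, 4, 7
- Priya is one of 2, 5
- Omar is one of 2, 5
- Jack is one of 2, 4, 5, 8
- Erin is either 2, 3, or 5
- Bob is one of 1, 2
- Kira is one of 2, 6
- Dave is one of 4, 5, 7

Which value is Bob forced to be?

1

The 8 variables draw from only 8 values {1, 2, 3, 4, 5, 6, 7, 8}, so each is used; only Kira can be 6, hence Kira = 6.
The 7 still-open variables draw from only 7 values {1, 2, 3, 4, 5, 7, 8}, so each is used; only Jack can be 8, hence Jack = 8.
The 2 variables Priya and Omar are confined to {2, 5}, which locks those values in; drop them from Erin, Bob, Dave.
So Bob = 1.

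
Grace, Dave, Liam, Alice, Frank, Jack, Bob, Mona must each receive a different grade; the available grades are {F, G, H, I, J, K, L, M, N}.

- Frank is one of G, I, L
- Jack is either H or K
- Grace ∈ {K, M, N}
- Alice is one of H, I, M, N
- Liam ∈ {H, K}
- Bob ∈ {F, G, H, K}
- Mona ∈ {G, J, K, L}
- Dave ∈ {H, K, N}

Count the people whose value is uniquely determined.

The 2 variables Liam and Jack are confined to {H, K}, which locks those values in; drop them from Grace, Dave, Alice, Bob, Mona.
Dave must be N (only option left). Strike N from Grace, Alice.
That leaves Grace = M. Strike M from Alice.
Alice has just one choice, so Alice = I. So Frank can't be I.
Determined: Grace=M, Dave=N, Alice=I. The other people each still have more than one consistent value. That makes 3.

3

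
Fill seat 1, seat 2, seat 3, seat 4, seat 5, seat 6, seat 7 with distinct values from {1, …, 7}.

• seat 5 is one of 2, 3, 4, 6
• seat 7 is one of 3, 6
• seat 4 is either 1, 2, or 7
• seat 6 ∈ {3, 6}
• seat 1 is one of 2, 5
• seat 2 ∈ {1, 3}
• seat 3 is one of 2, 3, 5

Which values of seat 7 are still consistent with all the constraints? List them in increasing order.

3, 6

The 7 variables draw from only 7 values {1, 2, 3, 4, 5, 6, 7}, so each is used; only seat 5 can be 4, hence seat 5 = 4.
The 6 still-open variables draw from only 6 values {1, 2, 3, 5, 6, 7}, so each is used; only seat 4 can be 7, hence seat 4 = 7.
Among the 5 still-open variables, 1 fits only seat 2 (and all 5 values in {1, 2, 3, 5, 6} must be used), so seat 2 = 1.
The 2 variables seat 6 and seat 7 are confined to {3, 6}, which locks those values in; drop them from seat 3.
No further eliminations apply; seat 7 can still be any of 3, 6.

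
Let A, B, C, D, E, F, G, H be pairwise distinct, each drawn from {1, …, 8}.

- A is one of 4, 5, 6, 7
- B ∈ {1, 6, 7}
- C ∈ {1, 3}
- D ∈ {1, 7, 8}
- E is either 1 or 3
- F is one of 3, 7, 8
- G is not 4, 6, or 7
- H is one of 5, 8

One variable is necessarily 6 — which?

B

The 8 variables draw from only 8 values {1, 2, 3, 4, 5, 6, 7, 8}, so each is used; only G can be 2, hence G = 2.
The 7 still-open variables draw from only 7 values {1, 3, 4, 5, 6, 7, 8}, so each is used; only A can be 4, hence A = 4.
The 6 still-open variables together cover exactly {1, 3, 5, 6, 7, 8} — 6 values for 6 variables — and 5 appears only in H's list, so H = 5.
The 5 still-open variables together cover exactly {1, 3, 6, 7, 8} — 5 values for 5 variables — and 6 appears only in B's list, so B = 6.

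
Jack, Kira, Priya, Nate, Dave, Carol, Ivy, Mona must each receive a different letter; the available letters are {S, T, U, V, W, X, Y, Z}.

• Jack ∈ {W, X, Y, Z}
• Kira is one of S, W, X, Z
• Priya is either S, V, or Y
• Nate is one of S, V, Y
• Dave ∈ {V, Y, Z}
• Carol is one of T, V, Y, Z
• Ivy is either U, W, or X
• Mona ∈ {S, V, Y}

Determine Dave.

Z

The 8 variables together cover exactly {S, T, U, V, W, X, Y, Z} — 8 values for 8 variables — and T appears only in Carol's list, so Carol = T.
The 7 still-open variables draw from only 7 values {S, U, V, W, X, Y, Z}, so each is used; only Ivy can be U, hence Ivy = U.
Priya, Nate, Mona share exactly the 3 values {S, V, Y}; by pigeonhole those values go to them, so strike S, V, Y from Jack, Kira, Dave.
So Dave = Z.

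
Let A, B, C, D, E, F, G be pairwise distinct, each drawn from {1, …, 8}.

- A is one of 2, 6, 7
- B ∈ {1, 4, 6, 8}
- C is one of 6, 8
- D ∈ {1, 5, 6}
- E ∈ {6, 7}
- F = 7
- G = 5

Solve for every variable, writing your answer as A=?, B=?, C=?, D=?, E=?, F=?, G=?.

A=2, B=4, C=8, D=1, E=6, F=7, G=5

F must be 7 (only option left). Strike 7 from A, E.
G's domain is down to {5}, so G = 5. Strike 5 from D.
E has just one choice, so E = 6. Strike 6 from A, B, C, D.
A has just one choice, so A = 2.
That leaves C = 8. Remove 8 from B.
D must be 1 (only option left). So B can't be 1.
B has just one choice, so B = 4.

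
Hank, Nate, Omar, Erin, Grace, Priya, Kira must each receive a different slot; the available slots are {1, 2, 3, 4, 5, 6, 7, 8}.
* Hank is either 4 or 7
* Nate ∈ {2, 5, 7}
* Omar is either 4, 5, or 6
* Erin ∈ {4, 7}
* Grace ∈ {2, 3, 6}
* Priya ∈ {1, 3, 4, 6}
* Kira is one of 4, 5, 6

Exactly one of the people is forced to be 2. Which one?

Nate

Among the 7 variables, 1 fits only Priya (and all 7 values in {1, 2, 3, 4, 5, 6, 7} must be used), so Priya = 1.
The 6 still-open variables together cover exactly {2, 3, 4, 5, 6, 7} — 6 values for 6 variables — and 3 appears only in Grace's list, so Grace = 3.
The 5 still-open variables draw from only 5 values {2, 4, 5, 6, 7}, so each is used; only Nate can be 2, hence Nate = 2.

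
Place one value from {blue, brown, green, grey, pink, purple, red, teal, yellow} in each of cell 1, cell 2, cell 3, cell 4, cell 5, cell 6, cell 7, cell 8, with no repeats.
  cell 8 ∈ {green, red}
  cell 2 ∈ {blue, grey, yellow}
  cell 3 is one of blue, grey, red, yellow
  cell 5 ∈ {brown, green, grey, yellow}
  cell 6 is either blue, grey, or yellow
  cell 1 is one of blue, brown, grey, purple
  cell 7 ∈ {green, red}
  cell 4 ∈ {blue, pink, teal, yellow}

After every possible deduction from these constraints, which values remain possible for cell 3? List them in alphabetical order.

blue, grey, yellow

The 2 variables cell 7 and cell 8 are confined to {green, red}, which locks those values in; drop them from cell 3, cell 5.
The 3 variables cell 2, cell 3, cell 6 are confined to {blue, grey, yellow}, which locks those values in; drop them from cell 1, cell 4, cell 5.
cell 5 must be brown (only option left). Remove brown from cell 1.
cell 1 has just one choice, so cell 1 = purple.
No further eliminations apply; cell 3 can still be any of blue, grey, yellow.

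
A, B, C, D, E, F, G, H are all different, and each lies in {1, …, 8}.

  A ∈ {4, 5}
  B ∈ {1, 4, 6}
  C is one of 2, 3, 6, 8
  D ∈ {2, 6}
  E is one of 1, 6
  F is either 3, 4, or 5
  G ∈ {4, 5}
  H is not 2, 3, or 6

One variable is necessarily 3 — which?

F

The 8 variables draw from only 8 values {1, 2, 3, 4, 5, 6, 7, 8}, so each is used; only H can be 7, hence H = 7.
The 7 still-open variables draw from only 7 values {1, 2, 3, 4, 5, 6, 8}, so each is used; only C can be 8, hence C = 8.
Among the 6 still-open variables, 2 fits only D (and all 6 values in {1, 2, 3, 4, 5, 6} must be used), so D = 2.
Among the 5 still-open variables, 3 fits only F (and all 5 values in {1, 3, 4, 5, 6} must be used), so F = 3.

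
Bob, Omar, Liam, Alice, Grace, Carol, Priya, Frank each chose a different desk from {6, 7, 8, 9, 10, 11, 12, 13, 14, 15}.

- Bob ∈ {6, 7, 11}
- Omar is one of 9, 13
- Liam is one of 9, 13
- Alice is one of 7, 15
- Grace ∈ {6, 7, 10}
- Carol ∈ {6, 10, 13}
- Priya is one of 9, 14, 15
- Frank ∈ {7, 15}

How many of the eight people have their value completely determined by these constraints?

The 8 variables together cover exactly {6, 7, 9, 10, 11, 13, 14, 15} — 8 values for 8 variables — and 11 appears only in Bob's list, so Bob = 11.
The 7 still-open variables draw from only 7 values {6, 7, 9, 10, 13, 14, 15}, so each is used; only Priya can be 14, hence Priya = 14.
Omar and Liam between them cover only {9, 13} — a naked pair. Remove those values from Carol.
Alice and Frank between them cover only {7, 15} — a naked pair. Remove those values from Grace.
Determined: Bob=11, Priya=14. The other people each still have more than one consistent value. That makes 2.

2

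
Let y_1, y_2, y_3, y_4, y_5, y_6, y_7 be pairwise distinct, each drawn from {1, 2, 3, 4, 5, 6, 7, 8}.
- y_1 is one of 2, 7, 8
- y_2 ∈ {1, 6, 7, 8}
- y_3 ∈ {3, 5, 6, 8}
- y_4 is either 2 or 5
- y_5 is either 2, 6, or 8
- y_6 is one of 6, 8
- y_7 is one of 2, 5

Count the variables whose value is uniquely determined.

3

Among the 7 variables, 1 fits only y_2 (and all 7 values in {1, 2, 3, 5, 6, 7, 8} must be used), so y_2 = 1.
The 6 still-open variables draw from only 6 values {2, 3, 5, 6, 7, 8}, so each is used; only y_3 can be 3, hence y_3 = 3.
Among the 5 still-open variables, 7 fits only y_1 (and all 5 values in {2, 5, 6, 7, 8} must be used), so y_1 = 7.
y_4 and y_7 between them cover only {2, 5} — a naked pair. Remove those values from y_5.
Determined: y_1=7, y_2=1, y_3=3. The other variables each still have more than one consistent value. That makes 3.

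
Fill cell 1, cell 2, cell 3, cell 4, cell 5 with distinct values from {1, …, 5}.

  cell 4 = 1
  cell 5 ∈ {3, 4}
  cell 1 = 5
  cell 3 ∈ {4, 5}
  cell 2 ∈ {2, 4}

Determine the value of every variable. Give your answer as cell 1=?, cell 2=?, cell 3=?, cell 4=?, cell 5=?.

cell 1's domain is down to {5}, so cell 1 = 5. Eliminate 5 elsewhere: cell 3.
cell 3 must be 4 (only option left). Remove 4 from cell 2, cell 5.
cell 4 must be 1 (only option left).
cell 5's domain is down to {3}, so cell 5 = 3.
That leaves cell 2 = 2.

cell 1=5, cell 2=2, cell 3=4, cell 4=1, cell 5=3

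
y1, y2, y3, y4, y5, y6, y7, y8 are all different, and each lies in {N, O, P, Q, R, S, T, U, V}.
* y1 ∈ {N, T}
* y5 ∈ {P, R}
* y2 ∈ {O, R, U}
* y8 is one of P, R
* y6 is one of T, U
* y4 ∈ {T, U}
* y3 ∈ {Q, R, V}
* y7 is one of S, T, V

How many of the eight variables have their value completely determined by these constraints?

y4 and y6 between them cover only {T, U} — a naked pair. Remove those values from y1, y2, y7.
y1 must be N (only option left).
y5 and y8 share exactly the 2 values {P, R}; by pigeonhole those values go to them, so strike P, R from y2, y3.
y2's domain is down to {O}, so y2 = O.
Determined: y1=N, y2=O. The other variables each still have more than one consistent value. That makes 2.

2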